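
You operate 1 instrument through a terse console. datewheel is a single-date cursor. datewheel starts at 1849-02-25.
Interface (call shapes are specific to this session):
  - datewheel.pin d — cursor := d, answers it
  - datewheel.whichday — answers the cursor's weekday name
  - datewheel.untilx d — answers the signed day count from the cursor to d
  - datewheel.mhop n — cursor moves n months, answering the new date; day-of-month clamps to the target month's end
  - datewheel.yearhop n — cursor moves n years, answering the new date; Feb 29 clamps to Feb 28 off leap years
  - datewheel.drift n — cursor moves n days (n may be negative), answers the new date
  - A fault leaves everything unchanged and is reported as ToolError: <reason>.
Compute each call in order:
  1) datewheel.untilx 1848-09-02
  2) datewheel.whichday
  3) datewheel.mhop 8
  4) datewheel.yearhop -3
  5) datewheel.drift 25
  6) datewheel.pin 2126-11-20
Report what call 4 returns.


;; datewheel.untilx(1848-09-02) : -176
;; datewheel.whichday() : Sunday
;; datewheel.mhop(8) : 1849-10-25
;; datewheel.yearhop(-3) : 1846-10-25
;; datewheel.drift(25) : 1846-11-19
;; datewheel.pin(2126-11-20) : 2126-11-20

Answer: 1846-10-25


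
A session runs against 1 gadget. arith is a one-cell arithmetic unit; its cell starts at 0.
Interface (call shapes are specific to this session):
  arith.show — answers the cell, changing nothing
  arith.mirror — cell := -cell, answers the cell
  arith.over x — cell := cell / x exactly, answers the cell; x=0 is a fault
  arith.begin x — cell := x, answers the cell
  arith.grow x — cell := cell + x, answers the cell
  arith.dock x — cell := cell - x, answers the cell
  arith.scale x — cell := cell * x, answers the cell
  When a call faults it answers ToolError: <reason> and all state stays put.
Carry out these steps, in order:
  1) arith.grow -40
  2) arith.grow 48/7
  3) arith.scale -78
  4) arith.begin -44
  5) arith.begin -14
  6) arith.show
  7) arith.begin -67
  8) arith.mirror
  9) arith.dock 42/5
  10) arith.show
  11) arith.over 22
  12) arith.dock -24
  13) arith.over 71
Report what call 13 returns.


Answer: 2933/7810

Derivation:
I use grow on x='-40', which returns -40.
I try grow on x='48/7', and see -232/7.
Then scale on x='-78', and observe 18096/7.
I run begin on x='-44', yielding -44.
I run begin on x='-14', — result: -14.
Now I run show, — result: -14.
Next I call begin on x='-67', — result: -67.
I run mirror, and observe 67.
I invoke dock on x='42/5', and get 293/5.
Next I call show, which returns 293/5.
I use over on x='22', which returns 293/110.
Invoking dock on x='-24', and get 2933/110.
Then over on x='71', yielding 2933/7810.


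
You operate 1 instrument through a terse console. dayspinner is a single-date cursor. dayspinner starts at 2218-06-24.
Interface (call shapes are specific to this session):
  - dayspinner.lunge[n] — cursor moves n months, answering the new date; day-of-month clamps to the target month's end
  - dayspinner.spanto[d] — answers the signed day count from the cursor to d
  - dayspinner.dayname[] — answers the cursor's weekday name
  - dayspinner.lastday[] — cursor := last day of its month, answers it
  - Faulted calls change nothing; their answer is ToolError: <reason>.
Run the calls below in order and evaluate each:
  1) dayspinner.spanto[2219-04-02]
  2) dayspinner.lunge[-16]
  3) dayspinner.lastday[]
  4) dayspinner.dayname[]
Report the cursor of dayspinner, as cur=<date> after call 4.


I invoke dayspinner.spanto(d=2219-04-02), — result: 282.
I call dayspinner.lunge(n=-16), yielding 2217-02-24.
I invoke dayspinner.lastday(), which returns 2217-02-28.
Using dayspinner.dayname, yielding Friday.

Answer: cur=2217-02-28


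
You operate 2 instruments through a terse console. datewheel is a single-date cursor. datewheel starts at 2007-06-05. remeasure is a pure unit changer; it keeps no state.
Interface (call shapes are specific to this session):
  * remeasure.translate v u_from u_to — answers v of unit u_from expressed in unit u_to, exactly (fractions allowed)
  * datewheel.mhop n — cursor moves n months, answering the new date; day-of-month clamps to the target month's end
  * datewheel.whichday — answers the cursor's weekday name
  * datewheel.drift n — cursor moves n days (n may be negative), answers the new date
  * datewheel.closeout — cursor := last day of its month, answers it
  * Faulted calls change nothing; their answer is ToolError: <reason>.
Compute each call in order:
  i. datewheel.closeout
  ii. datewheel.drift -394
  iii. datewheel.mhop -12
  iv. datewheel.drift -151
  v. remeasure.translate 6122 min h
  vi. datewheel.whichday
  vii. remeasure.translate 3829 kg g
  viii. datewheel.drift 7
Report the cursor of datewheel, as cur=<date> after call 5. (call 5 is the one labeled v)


Answer: cur=2005-01-01

Derivation:
Step: closeout[]
Result: 2007-06-30
Step: drift[n: -394]
Result: 2006-06-01
Step: mhop[n: -12]
Result: 2005-06-01
Step: drift[n: -151]
Result: 2005-01-01
Step: translate[v: 6122; u_from: min; u_to: h]
Result: 3061/30
Step: whichday[]
Result: Saturday
Step: translate[v: 3829; u_from: kg; u_to: g]
Result: 3829000
Step: drift[n: 7]
Result: 2005-01-08


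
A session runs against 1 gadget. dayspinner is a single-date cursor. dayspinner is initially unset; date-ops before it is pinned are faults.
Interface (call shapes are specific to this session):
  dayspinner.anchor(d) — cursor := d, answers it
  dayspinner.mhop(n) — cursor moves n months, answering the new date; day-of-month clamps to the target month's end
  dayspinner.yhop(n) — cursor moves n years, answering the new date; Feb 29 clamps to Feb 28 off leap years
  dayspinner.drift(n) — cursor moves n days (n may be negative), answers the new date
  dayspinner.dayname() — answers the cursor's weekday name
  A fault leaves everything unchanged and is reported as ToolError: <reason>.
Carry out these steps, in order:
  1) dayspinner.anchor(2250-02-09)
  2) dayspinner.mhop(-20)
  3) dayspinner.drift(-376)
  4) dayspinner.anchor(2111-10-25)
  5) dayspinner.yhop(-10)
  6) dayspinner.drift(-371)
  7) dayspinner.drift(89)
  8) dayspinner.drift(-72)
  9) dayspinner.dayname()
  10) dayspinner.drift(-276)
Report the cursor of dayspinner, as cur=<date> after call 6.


[in] anchor d=2250-02-09
[out] 2250-02-09
[in] mhop n=-20
[out] 2248-06-09
[in] drift n=-376
[out] 2247-05-30
[in] anchor d=2111-10-25
[out] 2111-10-25
[in] yhop n=-10
[out] 2101-10-25
[in] drift n=-371
[out] 2100-10-19
[in] drift n=89
[out] 2101-01-16
[in] drift n=-72
[out] 2100-11-05
[in] dayname
[out] Friday
[in] drift n=-276
[out] 2100-02-02

Answer: cur=2100-10-19


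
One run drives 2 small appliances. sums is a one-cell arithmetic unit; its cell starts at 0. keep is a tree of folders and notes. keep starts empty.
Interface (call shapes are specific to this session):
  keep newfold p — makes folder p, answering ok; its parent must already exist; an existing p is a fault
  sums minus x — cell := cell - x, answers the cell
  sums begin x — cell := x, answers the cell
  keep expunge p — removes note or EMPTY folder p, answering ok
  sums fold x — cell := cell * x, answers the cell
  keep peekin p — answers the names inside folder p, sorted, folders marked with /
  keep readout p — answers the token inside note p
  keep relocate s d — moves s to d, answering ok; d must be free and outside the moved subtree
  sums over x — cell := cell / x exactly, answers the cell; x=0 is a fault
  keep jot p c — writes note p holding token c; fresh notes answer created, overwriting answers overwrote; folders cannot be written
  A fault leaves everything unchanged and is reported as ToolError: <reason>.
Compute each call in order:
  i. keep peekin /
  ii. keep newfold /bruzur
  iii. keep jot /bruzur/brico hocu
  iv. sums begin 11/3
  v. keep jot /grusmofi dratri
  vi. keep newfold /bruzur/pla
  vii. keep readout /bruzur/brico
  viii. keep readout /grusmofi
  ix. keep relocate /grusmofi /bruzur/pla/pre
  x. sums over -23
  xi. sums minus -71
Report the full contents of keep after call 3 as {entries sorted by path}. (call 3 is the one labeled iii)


Answer: {bruzur/, bruzur/brico=hocu}

Derivation:
! keep peekin(p→/) -> []
! keep newfold(p→/bruzur) -> ok
! keep jot(p→/bruzur/brico, c→hocu) -> created
! sums begin(x→11/3) -> 11/3
! keep jot(p→/grusmofi, c→dratri) -> created
! keep newfold(p→/bruzur/pla) -> ok
! keep readout(p→/bruzur/brico) -> hocu
! keep readout(p→/grusmofi) -> dratri
! keep relocate(s→/grusmofi, d→/bruzur/pla/pre) -> ok
! sums over(x→-23) -> -11/69
! sums minus(x→-71) -> 4888/69


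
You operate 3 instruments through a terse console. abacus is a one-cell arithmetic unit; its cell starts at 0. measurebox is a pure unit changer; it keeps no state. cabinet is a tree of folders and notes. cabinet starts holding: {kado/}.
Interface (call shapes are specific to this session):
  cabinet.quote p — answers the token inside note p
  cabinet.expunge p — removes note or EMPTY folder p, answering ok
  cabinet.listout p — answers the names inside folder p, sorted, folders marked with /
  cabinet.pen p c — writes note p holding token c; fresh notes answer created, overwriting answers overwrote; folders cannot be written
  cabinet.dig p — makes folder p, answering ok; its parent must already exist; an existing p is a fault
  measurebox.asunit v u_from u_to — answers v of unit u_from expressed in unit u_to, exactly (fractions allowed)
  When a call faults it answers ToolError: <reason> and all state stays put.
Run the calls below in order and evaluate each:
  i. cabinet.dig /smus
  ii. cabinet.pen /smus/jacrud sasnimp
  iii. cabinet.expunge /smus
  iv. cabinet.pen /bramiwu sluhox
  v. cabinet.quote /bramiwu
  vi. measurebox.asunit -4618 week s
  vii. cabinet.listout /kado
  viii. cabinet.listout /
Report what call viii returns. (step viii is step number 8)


Answer: [bramiwu, kado/, smus/]

Derivation:
% 1. cabinet.dig(p: /smus) -> ok
% 2. cabinet.pen(p: /smus/jacrud, c: sasnimp) -> created
% 3. cabinet.expunge(p: /smus) -> ToolError: not empty
% 4. cabinet.pen(p: /bramiwu, c: sluhox) -> created
% 5. cabinet.quote(p: /bramiwu) -> sluhox
% 6. measurebox.asunit(v: -4618, u_from: week, u_to: s) -> -2792966400
% 7. cabinet.listout(p: /kado) -> []
% 8. cabinet.listout(p: /) -> [bramiwu, kado/, smus/]


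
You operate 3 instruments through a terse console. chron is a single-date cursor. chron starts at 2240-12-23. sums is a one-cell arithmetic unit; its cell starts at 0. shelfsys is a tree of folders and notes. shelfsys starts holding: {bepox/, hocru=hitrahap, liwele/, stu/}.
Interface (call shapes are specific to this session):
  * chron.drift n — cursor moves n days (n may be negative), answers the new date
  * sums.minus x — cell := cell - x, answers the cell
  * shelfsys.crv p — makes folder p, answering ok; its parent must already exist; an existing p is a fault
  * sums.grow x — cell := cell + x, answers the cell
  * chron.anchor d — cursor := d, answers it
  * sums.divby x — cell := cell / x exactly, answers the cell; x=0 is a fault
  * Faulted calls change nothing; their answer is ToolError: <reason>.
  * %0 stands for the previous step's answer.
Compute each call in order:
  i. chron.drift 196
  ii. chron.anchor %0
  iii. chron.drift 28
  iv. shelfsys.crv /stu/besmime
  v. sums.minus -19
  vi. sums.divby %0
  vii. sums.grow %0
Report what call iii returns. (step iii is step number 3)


Answer: 2241-08-04

Derivation:
→ chron.drift(196)
← 2241-07-07
→ chron.anchor(%0)
← 2241-07-07
→ chron.drift(28)
← 2241-08-04
→ shelfsys.crv(/stu/besmime)
← ok
→ sums.minus(-19)
← 19
→ sums.divby(%0)
← 1
→ sums.grow(%0)
← 2


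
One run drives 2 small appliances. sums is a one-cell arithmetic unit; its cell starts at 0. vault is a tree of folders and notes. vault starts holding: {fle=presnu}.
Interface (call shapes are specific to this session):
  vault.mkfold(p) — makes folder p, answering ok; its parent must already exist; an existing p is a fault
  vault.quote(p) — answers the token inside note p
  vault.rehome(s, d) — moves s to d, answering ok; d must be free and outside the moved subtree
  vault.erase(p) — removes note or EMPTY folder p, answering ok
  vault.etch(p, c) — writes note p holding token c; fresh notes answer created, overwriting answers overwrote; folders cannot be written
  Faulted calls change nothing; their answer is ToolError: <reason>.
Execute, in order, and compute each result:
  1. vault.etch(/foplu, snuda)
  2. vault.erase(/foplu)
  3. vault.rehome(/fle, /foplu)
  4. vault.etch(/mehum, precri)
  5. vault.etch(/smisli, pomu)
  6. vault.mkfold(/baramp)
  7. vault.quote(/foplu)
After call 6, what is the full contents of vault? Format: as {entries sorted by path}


Answer: {baramp/, foplu=presnu, mehum=precri, smisli=pomu}

Derivation:
// vault.etch(/foplu, snuda) -> created
// vault.erase(/foplu) -> ok
// vault.rehome(/fle, /foplu) -> ok
// vault.etch(/mehum, precri) -> created
// vault.etch(/smisli, pomu) -> created
// vault.mkfold(/baramp) -> ok
// vault.quote(/foplu) -> presnu


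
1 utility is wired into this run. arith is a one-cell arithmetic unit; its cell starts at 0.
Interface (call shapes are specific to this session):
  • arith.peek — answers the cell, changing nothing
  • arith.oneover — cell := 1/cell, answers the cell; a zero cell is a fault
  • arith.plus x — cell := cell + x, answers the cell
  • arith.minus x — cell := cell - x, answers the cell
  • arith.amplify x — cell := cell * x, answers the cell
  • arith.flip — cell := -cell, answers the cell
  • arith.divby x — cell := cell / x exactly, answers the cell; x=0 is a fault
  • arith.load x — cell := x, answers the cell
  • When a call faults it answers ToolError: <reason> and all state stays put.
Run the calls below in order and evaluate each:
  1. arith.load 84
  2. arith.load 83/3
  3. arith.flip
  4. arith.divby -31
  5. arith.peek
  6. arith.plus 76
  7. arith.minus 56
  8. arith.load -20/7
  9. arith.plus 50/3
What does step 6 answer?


;; 1. arith.load(x=84) => 84
;; 2. arith.load(x=83/3) => 83/3
;; 3. arith.flip() => -83/3
;; 4. arith.divby(x=-31) => 83/93
;; 5. arith.peek() => 83/93
;; 6. arith.plus(x=76) => 7151/93
;; 7. arith.minus(x=56) => 1943/93
;; 8. arith.load(x=-20/7) => -20/7
;; 9. arith.plus(x=50/3) => 290/21

Answer: 7151/93


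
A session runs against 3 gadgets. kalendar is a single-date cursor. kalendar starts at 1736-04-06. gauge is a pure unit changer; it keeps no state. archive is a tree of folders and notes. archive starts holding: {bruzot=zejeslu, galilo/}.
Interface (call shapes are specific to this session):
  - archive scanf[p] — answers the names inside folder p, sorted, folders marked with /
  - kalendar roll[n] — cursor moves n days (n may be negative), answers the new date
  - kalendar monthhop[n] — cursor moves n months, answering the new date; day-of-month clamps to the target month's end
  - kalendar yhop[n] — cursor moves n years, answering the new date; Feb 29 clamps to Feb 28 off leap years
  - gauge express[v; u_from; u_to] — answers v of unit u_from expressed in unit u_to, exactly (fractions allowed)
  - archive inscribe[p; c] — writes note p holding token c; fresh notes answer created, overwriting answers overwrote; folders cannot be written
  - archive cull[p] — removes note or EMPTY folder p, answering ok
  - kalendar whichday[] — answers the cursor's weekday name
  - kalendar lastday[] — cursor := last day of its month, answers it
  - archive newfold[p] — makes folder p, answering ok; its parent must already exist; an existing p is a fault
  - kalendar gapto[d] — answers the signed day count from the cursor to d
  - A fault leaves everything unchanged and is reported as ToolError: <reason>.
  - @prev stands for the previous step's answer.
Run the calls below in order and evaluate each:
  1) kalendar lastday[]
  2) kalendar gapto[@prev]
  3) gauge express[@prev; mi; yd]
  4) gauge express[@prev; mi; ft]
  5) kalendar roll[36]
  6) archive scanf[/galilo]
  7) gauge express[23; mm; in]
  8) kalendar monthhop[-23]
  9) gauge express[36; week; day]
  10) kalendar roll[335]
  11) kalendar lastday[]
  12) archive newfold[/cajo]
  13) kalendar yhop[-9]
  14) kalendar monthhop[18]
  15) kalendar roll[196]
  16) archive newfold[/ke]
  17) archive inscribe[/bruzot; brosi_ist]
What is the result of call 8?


Answer: 1734-07-05

Derivation:
> kalendar lastday
= 1736-04-30
> kalendar gapto d='@prev'
= 0
> gauge express v='@prev' u_from='mi' u_to='yd'
= 0
> gauge express v='@prev' u_from='mi' u_to='ft'
= 0
> kalendar roll n='36'
= 1736-06-05
> archive scanf p='/galilo'
= []
> gauge express v='23' u_from='mm' u_to='in'
= 115/127
> kalendar monthhop n='-23'
= 1734-07-05
> gauge express v='36' u_from='week' u_to='day'
= 252
> kalendar roll n='335'
= 1735-06-05
> kalendar lastday
= 1735-06-30
> archive newfold p='/cajo'
= ok
> kalendar yhop n='-9'
= 1726-06-30
> kalendar monthhop n='18'
= 1727-12-30
> kalendar roll n='196'
= 1728-07-13
> archive newfold p='/ke'
= ok
> archive inscribe p='/bruzot' c='brosi_ist'
= overwrote


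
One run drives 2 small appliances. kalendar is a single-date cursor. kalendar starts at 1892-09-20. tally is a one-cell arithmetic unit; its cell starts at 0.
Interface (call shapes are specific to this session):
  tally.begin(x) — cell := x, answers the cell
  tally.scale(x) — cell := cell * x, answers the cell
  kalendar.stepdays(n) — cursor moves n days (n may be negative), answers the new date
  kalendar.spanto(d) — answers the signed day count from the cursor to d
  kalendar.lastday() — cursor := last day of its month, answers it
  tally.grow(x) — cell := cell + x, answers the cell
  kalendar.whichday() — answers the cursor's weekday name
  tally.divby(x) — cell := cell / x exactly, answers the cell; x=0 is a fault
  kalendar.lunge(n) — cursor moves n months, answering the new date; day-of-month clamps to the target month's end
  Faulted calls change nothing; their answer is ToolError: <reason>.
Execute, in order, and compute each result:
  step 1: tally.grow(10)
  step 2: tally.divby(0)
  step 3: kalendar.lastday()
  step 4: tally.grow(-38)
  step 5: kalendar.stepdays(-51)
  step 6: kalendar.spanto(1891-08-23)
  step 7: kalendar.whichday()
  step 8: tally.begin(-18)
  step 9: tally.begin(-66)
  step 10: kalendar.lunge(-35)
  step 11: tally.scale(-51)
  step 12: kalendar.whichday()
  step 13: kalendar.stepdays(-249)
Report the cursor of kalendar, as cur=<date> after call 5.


Answer: cur=1892-08-10

Derivation:
Calling tally.grow using x: 10, — result: 10.
Next I call tally.divby using x: 0, — result: ToolError: division by zero.
Invoking kalendar.lastday, — result: 1892-09-30.
Using tally.grow using x: -38, — result: -28.
I run kalendar.stepdays using n: -51, and get 1892-08-10.
I try kalendar.spanto using d: 1891-08-23, and get -353.
Calling kalendar.whichday, → Wednesday.
I run tally.begin using x: -18, and get -18.
Invoking tally.begin using x: -66, giving -66.
I call kalendar.lunge using n: -35, giving 1889-09-10.
Using tally.scale using x: -51: 3366.
Invoking kalendar.whichday(), and get Tuesday.
I run kalendar.stepdays using n: -249, and get 1889-01-04.


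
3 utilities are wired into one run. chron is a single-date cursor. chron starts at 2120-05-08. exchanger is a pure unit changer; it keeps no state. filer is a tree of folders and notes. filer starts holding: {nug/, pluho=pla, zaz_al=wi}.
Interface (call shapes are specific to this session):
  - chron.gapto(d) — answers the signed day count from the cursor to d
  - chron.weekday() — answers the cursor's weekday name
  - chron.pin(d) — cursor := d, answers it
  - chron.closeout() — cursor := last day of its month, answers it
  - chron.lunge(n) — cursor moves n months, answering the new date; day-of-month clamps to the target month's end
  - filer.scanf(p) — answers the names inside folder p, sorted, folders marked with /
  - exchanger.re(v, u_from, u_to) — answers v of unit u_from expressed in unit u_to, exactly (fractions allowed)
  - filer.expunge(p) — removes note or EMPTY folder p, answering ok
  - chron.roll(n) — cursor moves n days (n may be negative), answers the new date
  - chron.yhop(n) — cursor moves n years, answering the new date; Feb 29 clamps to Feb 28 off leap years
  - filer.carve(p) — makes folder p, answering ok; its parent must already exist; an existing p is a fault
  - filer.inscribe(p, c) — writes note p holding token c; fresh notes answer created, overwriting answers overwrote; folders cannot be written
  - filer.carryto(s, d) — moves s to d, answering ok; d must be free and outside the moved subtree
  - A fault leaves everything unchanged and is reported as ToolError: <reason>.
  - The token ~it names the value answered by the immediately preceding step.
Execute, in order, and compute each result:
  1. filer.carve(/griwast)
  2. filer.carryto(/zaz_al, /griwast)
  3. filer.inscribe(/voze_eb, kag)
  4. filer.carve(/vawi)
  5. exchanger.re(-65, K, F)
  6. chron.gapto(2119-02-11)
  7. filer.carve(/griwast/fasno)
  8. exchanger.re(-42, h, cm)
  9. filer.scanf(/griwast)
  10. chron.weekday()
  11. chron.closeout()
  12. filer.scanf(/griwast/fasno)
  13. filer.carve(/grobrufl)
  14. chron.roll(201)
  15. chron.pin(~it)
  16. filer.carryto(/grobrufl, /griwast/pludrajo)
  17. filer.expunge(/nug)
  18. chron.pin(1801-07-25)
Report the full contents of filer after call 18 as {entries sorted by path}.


Answer: {griwast/, griwast/fasno/, griwast/pludrajo/, pluho=pla, vawi/, voze_eb=kag, zaz_al=wi}

Derivation:
==> filer.carve(p→/griwast)
<== ok
==> filer.carryto(s→/zaz_al, d→/griwast)
<== ToolError: exists
==> filer.inscribe(p→/voze_eb, c→kag)
<== created
==> filer.carve(p→/vawi)
<== ok
==> exchanger.re(v→-65, u_from→K, u_to→F)
<== -57667/100
==> chron.gapto(d→2119-02-11)
<== -452
==> filer.carve(p→/griwast/fasno)
<== ok
==> exchanger.re(v→-42, u_from→h, u_to→cm)
<== ToolError: incompatible units
==> filer.scanf(p→/griwast)
<== [fasno/]
==> chron.weekday()
<== Wednesday
==> chron.closeout()
<== 2120-05-31
==> filer.scanf(p→/griwast/fasno)
<== []
==> filer.carve(p→/grobrufl)
<== ok
==> chron.roll(n→201)
<== 2120-12-18
==> chron.pin(d→~it)
<== 2120-12-18
==> filer.carryto(s→/grobrufl, d→/griwast/pludrajo)
<== ok
==> filer.expunge(p→/nug)
<== ok
==> chron.pin(d→1801-07-25)
<== 1801-07-25


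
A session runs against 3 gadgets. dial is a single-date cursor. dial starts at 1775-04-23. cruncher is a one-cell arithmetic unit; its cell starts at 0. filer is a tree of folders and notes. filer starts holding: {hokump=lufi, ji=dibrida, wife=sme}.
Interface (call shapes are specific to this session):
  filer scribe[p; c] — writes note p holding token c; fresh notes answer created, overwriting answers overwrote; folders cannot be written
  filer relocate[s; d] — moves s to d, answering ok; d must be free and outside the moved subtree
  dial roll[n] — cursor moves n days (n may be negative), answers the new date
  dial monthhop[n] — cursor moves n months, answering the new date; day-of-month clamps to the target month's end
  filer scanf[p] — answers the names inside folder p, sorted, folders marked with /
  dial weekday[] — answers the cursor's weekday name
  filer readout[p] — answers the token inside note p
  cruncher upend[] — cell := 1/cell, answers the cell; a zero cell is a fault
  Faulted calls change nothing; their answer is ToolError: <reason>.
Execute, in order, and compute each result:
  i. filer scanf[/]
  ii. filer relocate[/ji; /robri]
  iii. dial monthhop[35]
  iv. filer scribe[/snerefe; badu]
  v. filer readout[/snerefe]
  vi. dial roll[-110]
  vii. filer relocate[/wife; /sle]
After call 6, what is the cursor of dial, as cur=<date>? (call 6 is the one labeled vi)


Answer: cur=1777-12-03

Derivation:
[in] filer scanf p=/
= [hokump, ji, wife]
[in] filer relocate s=/ji d=/robri
= ok
[in] dial monthhop n=35
= 1778-03-23
[in] filer scribe p=/snerefe c=badu
= created
[in] filer readout p=/snerefe
= badu
[in] dial roll n=-110
= 1777-12-03
[in] filer relocate s=/wife d=/sle
= ok


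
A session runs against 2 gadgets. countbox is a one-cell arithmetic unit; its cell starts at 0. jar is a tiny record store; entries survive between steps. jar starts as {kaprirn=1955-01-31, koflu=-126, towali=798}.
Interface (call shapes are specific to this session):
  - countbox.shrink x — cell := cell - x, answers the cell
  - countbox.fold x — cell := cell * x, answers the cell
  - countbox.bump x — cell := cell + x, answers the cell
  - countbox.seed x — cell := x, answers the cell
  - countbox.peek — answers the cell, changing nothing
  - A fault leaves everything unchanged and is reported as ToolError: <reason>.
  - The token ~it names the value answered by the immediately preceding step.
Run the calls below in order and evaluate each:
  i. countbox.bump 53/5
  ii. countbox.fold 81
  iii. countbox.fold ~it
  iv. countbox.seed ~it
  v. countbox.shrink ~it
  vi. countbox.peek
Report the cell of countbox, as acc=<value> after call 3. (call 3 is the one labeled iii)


> countbox.bump 53/5
= 53/5
> countbox.fold 81
= 4293/5
> countbox.fold ~it
= 18429849/25
> countbox.seed ~it
= 18429849/25
> countbox.shrink ~it
= 0
> countbox.peek
= 0

Answer: acc=18429849/25


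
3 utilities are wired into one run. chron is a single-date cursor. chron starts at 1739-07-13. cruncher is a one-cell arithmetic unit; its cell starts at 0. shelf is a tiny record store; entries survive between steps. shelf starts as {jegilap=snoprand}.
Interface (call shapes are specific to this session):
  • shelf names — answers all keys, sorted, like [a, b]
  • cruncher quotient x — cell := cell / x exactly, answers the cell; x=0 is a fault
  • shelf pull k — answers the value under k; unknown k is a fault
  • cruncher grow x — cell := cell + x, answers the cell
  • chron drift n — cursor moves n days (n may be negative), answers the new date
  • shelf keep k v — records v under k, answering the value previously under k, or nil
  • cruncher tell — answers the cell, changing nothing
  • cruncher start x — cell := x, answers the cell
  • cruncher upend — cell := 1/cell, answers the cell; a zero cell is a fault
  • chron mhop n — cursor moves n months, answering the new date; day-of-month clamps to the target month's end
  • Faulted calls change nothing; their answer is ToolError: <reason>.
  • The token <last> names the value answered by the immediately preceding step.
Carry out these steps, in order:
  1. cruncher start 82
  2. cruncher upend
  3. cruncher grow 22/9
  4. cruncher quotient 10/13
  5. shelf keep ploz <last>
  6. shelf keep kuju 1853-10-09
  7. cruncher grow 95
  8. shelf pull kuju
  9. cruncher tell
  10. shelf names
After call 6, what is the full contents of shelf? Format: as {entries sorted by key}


I use cruncher start(x='82'), → 82.
I invoke cruncher upend(): 1/82.
Using cruncher grow(x='22/9'), → 1813/738.
Next I call cruncher quotient(x='10/13'), and get 23569/7380.
Calling shelf keep(k='ploz', v='<last>'), giving nil.
Now I run shelf keep(k='kuju', v='1853-10-09'), yielding nil.
I try cruncher grow(x='95'), and get 724669/7380.
I try shelf pull(k='kuju'): 1853-10-09.
Calling cruncher tell(), giving 724669/7380.
I try shelf names, yielding [jegilap, kuju, ploz].

Answer: {jegilap=snoprand, kuju=1853-10-09, ploz=23569/7380}


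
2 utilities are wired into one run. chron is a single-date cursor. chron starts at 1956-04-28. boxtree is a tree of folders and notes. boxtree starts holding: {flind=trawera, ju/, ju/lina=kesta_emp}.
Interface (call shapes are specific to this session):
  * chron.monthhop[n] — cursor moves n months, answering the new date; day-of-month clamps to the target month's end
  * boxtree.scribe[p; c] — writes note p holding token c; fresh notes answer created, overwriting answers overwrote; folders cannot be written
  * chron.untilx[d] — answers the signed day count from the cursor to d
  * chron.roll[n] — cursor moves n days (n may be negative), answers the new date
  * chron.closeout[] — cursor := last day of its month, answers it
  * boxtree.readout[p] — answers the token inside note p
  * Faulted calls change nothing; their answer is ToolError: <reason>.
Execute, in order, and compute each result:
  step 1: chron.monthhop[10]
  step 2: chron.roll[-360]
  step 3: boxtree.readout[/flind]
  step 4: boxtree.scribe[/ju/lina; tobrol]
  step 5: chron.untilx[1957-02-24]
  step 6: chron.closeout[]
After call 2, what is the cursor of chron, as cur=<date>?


Answer: cur=1956-03-05

Derivation:
-> monthhop(10)
<- 1957-02-28
-> roll(-360)
<- 1956-03-05
-> readout(/flind)
<- trawera
-> scribe(/ju/lina, tobrol)
<- overwrote
-> untilx(1957-02-24)
<- 356
-> closeout()
<- 1956-03-31


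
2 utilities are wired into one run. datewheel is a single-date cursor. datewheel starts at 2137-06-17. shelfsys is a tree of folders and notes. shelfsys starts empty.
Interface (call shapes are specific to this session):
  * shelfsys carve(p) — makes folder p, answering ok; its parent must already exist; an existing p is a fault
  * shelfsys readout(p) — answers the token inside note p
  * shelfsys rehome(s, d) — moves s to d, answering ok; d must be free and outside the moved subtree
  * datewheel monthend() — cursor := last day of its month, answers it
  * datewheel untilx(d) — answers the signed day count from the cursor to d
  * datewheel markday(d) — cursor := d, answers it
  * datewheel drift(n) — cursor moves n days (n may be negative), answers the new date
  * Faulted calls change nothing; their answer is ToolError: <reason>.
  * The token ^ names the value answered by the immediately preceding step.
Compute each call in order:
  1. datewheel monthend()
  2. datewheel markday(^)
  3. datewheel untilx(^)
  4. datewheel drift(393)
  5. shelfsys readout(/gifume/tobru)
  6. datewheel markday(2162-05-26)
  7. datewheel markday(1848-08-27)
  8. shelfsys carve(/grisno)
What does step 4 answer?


Answer: 2138-07-28

Derivation:
Now I run datewheel monthend(), yielding 2137-06-30.
Calling datewheel markday on d→^: 2137-06-30.
Then datewheel untilx on d→^, — result: 0.
Using datewheel drift on n→393, which returns 2138-07-28.
Using shelfsys readout on p→/gifume/tobru: ToolError: not found.
I call datewheel markday on d→2162-05-26, — result: 2162-05-26.
Calling datewheel markday on d→1848-08-27, → 1848-08-27.
Using shelfsys carve on p→/grisno, which returns ok.


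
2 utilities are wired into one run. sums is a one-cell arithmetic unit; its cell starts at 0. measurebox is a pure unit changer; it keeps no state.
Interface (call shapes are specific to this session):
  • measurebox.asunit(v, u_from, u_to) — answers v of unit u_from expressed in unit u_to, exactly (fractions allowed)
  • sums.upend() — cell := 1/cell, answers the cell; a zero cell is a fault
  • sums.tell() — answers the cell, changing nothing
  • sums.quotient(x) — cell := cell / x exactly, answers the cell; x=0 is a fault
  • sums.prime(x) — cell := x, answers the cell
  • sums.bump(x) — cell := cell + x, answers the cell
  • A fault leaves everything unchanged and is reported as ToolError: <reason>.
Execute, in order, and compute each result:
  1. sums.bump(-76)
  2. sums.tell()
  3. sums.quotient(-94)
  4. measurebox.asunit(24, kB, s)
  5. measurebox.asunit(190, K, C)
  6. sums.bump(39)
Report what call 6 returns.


Answer: 1871/47

Derivation:
$ sums.bump x='-76'
  -76
$ sums.tell
  -76
$ sums.quotient x='-94'
  38/47
$ measurebox.asunit v='24' u_from='kB' u_to='s'
  ToolError: incompatible units
$ measurebox.asunit v='190' u_from='K' u_to='C'
  -1663/20
$ sums.bump x='39'
  1871/47


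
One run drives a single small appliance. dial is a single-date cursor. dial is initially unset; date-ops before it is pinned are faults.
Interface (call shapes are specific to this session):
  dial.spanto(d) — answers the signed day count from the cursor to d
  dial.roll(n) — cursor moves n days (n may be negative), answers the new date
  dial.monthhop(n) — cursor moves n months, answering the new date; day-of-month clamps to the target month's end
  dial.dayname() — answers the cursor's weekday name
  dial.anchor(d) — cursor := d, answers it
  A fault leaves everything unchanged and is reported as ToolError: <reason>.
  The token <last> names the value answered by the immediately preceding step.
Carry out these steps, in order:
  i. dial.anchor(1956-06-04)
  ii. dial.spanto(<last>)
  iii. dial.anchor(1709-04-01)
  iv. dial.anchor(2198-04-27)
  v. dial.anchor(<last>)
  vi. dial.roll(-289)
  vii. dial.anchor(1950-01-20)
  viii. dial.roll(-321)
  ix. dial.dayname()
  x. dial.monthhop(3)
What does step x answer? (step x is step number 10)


-> dial.anchor(d→1956-06-04)
<- 1956-06-04
-> dial.spanto(d→<last>)
<- 0
-> dial.anchor(d→1709-04-01)
<- 1709-04-01
-> dial.anchor(d→2198-04-27)
<- 2198-04-27
-> dial.anchor(d→<last>)
<- 2198-04-27
-> dial.roll(n→-289)
<- 2197-07-12
-> dial.anchor(d→1950-01-20)
<- 1950-01-20
-> dial.roll(n→-321)
<- 1949-03-05
-> dial.dayname()
<- Saturday
-> dial.monthhop(n→3)
<- 1949-06-05

Answer: 1949-06-05


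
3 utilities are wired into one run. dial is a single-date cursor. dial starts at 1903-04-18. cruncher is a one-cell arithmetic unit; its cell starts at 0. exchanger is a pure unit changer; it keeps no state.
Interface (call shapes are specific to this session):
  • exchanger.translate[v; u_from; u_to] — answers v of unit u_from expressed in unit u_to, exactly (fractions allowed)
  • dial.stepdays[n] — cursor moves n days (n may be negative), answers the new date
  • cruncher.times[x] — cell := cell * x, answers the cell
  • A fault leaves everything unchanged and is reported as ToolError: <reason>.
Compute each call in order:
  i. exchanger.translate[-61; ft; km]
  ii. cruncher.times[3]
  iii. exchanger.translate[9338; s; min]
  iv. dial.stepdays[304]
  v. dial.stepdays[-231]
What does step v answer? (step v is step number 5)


$ translate v=-61 u_from=ft u_to=km
  -23241/1250000
$ times x=3
  0
$ translate v=9338 u_from=s u_to=min
  4669/30
$ stepdays n=304
  1904-02-16
$ stepdays n=-231
  1903-06-30

Answer: 1903-06-30


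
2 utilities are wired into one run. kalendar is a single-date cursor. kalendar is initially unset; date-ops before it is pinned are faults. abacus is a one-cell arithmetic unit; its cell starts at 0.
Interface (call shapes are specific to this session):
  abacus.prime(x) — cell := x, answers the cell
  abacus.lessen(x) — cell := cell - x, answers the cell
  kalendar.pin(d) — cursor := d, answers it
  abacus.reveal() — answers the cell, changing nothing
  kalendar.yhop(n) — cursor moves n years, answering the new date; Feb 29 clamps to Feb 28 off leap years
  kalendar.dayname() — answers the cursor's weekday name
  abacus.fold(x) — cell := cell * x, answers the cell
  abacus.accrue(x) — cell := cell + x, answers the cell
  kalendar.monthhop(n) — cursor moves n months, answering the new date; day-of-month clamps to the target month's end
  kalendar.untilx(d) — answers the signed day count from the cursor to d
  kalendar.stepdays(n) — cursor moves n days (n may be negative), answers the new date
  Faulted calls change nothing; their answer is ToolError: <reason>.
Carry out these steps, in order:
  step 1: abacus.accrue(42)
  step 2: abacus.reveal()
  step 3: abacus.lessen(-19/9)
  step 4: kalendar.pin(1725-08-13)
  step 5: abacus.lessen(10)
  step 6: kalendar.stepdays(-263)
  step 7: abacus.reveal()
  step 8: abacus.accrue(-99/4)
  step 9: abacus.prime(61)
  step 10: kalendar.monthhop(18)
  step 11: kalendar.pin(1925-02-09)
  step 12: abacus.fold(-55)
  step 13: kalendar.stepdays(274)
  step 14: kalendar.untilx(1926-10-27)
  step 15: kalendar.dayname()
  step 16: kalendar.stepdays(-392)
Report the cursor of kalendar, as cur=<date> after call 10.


Answer: cur=1726-05-23

Derivation:
>> abacus.accrue(x→42)
<< 42
>> abacus.reveal()
<< 42
>> abacus.lessen(x→-19/9)
<< 397/9
>> kalendar.pin(d→1725-08-13)
<< 1725-08-13
>> abacus.lessen(x→10)
<< 307/9
>> kalendar.stepdays(n→-263)
<< 1724-11-23
>> abacus.reveal()
<< 307/9
>> abacus.accrue(x→-99/4)
<< 337/36
>> abacus.prime(x→61)
<< 61
>> kalendar.monthhop(n→18)
<< 1726-05-23
>> kalendar.pin(d→1925-02-09)
<< 1925-02-09
>> abacus.fold(x→-55)
<< -3355
>> kalendar.stepdays(n→274)
<< 1925-11-10
>> kalendar.untilx(d→1926-10-27)
<< 351
>> kalendar.dayname()
<< Tuesday
>> kalendar.stepdays(n→-392)
<< 1924-10-14


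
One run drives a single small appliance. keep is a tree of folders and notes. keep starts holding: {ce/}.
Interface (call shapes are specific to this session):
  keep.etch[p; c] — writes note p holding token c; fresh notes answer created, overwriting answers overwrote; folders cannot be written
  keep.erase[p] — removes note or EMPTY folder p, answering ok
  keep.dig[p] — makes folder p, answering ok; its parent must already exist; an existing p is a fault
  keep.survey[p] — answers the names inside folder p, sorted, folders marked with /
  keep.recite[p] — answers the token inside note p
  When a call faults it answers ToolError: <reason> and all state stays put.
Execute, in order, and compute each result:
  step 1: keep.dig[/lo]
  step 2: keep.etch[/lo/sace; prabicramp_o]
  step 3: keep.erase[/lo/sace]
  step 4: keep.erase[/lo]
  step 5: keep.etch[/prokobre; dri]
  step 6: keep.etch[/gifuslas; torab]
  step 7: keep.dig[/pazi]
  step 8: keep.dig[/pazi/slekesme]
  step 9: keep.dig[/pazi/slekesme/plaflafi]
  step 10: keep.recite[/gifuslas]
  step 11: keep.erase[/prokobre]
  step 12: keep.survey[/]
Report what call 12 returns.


Next I call dig on p='/lo', → ok.
Now I run etch on p='/lo/sace', c='prabicramp_o', and get created.
Then erase on p='/lo/sace', yielding ok.
Next I call erase on p='/lo': ok.
I use etch on p='/prokobre', c='dri', and see created.
Then etch on p='/gifuslas', c='torab', → created.
Now I run dig on p='/pazi', and see ok.
I call dig on p='/pazi/slekesme': ok.
Invoking dig on p='/pazi/slekesme/plaflafi': ok.
Invoking recite on p='/gifuslas', and observe torab.
Invoking erase on p='/prokobre', — result: ok.
Invoking survey on p='/', — result: [ce/, gifuslas, pazi/].

Answer: [ce/, gifuslas, pazi/]


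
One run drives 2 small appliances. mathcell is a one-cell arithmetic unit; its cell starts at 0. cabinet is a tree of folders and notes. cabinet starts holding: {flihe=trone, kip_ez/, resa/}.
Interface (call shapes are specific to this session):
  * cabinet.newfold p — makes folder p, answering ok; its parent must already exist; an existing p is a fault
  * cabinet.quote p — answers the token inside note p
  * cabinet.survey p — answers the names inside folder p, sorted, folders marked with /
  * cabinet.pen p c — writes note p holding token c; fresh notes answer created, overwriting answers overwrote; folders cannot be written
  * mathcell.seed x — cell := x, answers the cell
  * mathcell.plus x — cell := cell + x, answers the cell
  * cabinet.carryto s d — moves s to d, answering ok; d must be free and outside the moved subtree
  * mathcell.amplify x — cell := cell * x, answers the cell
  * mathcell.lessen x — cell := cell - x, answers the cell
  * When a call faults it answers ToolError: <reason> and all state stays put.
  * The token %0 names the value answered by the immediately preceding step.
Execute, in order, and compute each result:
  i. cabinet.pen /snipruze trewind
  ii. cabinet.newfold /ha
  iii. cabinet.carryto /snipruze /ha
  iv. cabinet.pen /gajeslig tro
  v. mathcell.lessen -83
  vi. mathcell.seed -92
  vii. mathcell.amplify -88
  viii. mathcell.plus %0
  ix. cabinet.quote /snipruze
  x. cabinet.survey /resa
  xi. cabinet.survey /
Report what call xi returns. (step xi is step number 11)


Do: cabinet.pen[p→/snipruze; c→trewind]
See: created
Do: cabinet.newfold[p→/ha]
See: ok
Do: cabinet.carryto[s→/snipruze; d→/ha]
See: ToolError: exists
Do: cabinet.pen[p→/gajeslig; c→tro]
See: created
Do: mathcell.lessen[x→-83]
See: 83
Do: mathcell.seed[x→-92]
See: -92
Do: mathcell.amplify[x→-88]
See: 8096
Do: mathcell.plus[x→%0]
See: 16192
Do: cabinet.quote[p→/snipruze]
See: trewind
Do: cabinet.survey[p→/resa]
See: []
Do: cabinet.survey[p→/]
See: [flihe, gajeslig, ha/, kip_ez/, resa/, snipruze]

Answer: [flihe, gajeslig, ha/, kip_ez/, resa/, snipruze]
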